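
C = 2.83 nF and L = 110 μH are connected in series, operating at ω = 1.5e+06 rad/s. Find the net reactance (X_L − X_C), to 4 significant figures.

-70.57 Ω

X_L = ωL = 165.0 Ω
X_C = 1/(ωC) = 235.6 Ω
X = 165.0 − 235.6 = -70.57 Ω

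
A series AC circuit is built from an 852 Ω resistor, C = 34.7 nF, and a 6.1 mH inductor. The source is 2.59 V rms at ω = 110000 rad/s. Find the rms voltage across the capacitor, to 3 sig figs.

0.718 V

X_L = ωL = 671 Ω
X_C = 1/(ωC) = 262 Ω
Net reactance X = X_L − X_C = 409 Ω
Z = 852 + j409 Ω
|Z| = √(852² + 409²) = 945 Ω
I = V/|Z| = 2.74 mA
V_C = I·|Z_C| = 0.00274 × 262 = 0.718 V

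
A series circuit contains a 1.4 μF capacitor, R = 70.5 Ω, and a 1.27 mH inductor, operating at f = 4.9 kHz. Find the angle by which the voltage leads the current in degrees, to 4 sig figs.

12.71°

ω = 2πf = 30790 rad/s
X_L = ωL = 39.10 Ω
X_C = 1/(ωC) = 23.20 Ω
Net reactance X = X_L − X_C = 15.90 Ω
Z = 70.50 + j15.90 Ω
|Z| = √(70.50² + 15.90²) = 72.27 Ω
∠Z = arctan(15.90/70.50) = 12.71°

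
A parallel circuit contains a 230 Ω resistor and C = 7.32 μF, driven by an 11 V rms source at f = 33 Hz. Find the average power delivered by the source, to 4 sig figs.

ω = 2πf = 207.3 rad/s
X_C = 1/(ωC) = 658.9 Ω
Parallel: admittances add. Y = 1/R + jωC
Y = (0.004348 + j0.001518) S
|Y| = 0.004605 S → |Z| = 1/|Y| = 217.1 Ω, ∠Z = −∠Y = -19.24°
I = V/|Z| = 50.66 mA
P = VI cos φ = 11 × 0.05066 × cos(-19.24°) = 526.1 mW

526.1 mW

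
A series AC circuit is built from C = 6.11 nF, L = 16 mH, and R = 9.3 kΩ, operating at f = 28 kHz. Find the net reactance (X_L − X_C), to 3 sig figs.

ω = 2πf = 175900 rad/s
X_L = ωL = 2810 Ω
X_C = 1/(ωC) = 930 Ω
X = 2810 − 930 = 1880 Ω

1880 Ω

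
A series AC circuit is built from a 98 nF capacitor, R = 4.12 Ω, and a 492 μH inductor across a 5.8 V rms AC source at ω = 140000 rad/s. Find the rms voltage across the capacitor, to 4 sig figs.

73.56 V

X_L = ωL = 68.88 Ω
X_C = 1/(ωC) = 72.89 Ω
Net reactance X = X_L − X_C = -4.006 Ω
Z = 4.120 − j4.006 Ω
|Z| = √(4.120² + 4.006²) = 5.747 Ω
I = V/|Z| = 1.009 A
V_C = I·|Z_C| = 1.009 × 72.89 = 73.56 V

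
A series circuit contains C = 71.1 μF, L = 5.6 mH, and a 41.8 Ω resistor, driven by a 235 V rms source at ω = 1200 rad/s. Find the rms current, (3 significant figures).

X_L = ωL = 6.72 Ω
X_C = 1/(ωC) = 11.7 Ω
Net reactance X = X_L − X_C = -5.00 Ω
Z = 41.8 − j5.00 Ω
|Z| = √(41.8² + 5.00²) = 42.1 Ω
I = V/|Z| = 235/42.1 = 5.58 A

5.58 A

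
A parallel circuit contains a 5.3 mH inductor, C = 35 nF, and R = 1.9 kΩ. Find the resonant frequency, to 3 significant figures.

11.7 kHz

ω₀ = 1/√(LC) = 1/√(0.0053 × 3.5e-08) = 73420 rad/s
f₀ = ω₀/(2π) = 11.7 kHz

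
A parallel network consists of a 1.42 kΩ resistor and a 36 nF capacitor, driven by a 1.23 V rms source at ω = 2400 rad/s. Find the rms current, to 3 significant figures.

873 μA

X_C = 1/(ωC) = 11600 Ω
Parallel: admittances add. Y = 1/R + jωC
Y = (0.000704 + j8.64e-05) S
|Y| = 0.000710 S → |Z| = 1/|Y| = 1410 Ω, ∠Z = −∠Y = -6.99°
I = V/|Z| = 1.23/1410 = 873 μA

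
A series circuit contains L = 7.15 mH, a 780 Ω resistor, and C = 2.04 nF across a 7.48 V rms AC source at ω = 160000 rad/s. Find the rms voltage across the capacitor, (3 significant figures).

11.1 V

X_L = ωL = 1140 Ω
X_C = 1/(ωC) = 3060 Ω
Net reactance X = X_L − X_C = -1920 Ω
Z = 780 − j1920 Ω
|Z| = √(780² + 1920²) = 2070 Ω
I = V/|Z| = 3.61 mA
V_C = I·|Z_C| = 0.00361 × 3060 = 11.1 V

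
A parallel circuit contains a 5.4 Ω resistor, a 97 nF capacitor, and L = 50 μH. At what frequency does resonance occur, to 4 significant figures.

72.27 kHz

ω₀ = 1/√(LC) = 1/√(5e-05 × 9.7e-08) = 454100 rad/s
f₀ = ω₀/(2π) = 72.27 kHz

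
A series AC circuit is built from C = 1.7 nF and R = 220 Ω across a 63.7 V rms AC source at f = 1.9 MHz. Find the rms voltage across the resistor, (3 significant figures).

ω = 2πf = 1.194e+07 rad/s
X_C = 1/(ωC) = 49.3 Ω
Z = 220 − j49.3 Ω
|Z| = √(220² + 49.3²) = 225 Ω
I = V/|Z| = 283 mA
V_R = I·|Z_R| = 0.283 × 220 = 62.2 V

62.2 V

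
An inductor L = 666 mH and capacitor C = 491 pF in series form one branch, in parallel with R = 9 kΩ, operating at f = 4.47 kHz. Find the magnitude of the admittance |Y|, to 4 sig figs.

ω = 2πf = 28090 rad/s
X_L = ωL = 18710 Ω
X_C = 1/(ωC) = 72520 Ω
Branch 1: Z₁ = R = 9000 Ω
Branch 2 (series LC): Z₂ = j(X_L − X_C) = −j53810 Ω
Parallel: Z = Z₁Z₂/(Z₁+Z₂), |Z| = 8877 Ω, ∠Z = -9.495°
|Y| = 1/|Z| = 112.7 μS

112.7 μS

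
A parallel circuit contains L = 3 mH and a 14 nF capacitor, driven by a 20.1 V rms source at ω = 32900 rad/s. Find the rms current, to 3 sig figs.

X_L = ωL = 98.7 Ω
X_C = 1/(ωC) = 2170 Ω
Parallel: admittances add. Y = 1/(jωL) + jωC
Y = (0 − j0.00967) S
|Y| = 0.00967 S → |Z| = 1/|Y| = 103 Ω, ∠Z = −∠Y = 90.0°
I = V/|Z| = 20.1/103 = 194 mA

194 mA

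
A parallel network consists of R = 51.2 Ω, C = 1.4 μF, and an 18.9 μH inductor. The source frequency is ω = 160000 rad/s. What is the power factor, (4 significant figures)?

0.1801

X_L = ωL = 3.024 Ω
X_C = 1/(ωC) = 4.464 Ω
Parallel: admittances add. Y = 1/R + 1/(jωL) + jωC
Y = (0.01953 − j0.1067) S
|Y| = 0.1085 S → |Z| = 1/|Y| = 9.220 Ω, ∠Z = −∠Y = 79.63°
cos φ = cos(79.63°) = 0.1801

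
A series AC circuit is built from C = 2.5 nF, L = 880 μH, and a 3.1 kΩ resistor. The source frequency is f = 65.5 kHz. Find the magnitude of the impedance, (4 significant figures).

3159 Ω

ω = 2πf = 411500 rad/s
X_L = ωL = 362.2 Ω
X_C = 1/(ωC) = 971.9 Ω
Net reactance X = X_L − X_C = -609.8 Ω
Z = 3100 − j609.8 Ω
|Z| = √(3100² + 609.8²) = 3159 Ω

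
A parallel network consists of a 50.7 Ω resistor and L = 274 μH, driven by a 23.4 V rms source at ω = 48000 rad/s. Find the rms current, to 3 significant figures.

1.84 A

X_L = ωL = 13.2 Ω
Parallel: admittances add. Y = 1/R + 1/(jωL)
Y = (0.0197 − j0.0760) S
|Y| = 0.0786 S → |Z| = 1/|Y| = 12.7 Ω, ∠Z = −∠Y = 75.5°
I = V/|Z| = 23.4/12.7 = 1.84 A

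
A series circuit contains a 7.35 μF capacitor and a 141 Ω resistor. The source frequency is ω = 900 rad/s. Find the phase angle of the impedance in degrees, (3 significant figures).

X_C = 1/(ωC) = 151 Ω
Z = 141 − j151 Ω
|Z| = √(141² + 151²) = 207 Ω
∠Z = arctan(-151/141) = -47.0°

-47.0°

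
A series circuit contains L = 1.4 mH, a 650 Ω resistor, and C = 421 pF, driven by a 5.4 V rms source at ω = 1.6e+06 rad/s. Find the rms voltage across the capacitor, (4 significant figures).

X_L = ωL = 2240 Ω
X_C = 1/(ωC) = 1485 Ω
Net reactance X = X_L − X_C = 755.4 Ω
Z = 650.0 + j755.4 Ω
|Z| = √(650.0² + 755.4²) = 996.6 Ω
I = V/|Z| = 5.418 mA
V_C = I·|Z_C| = 0.005418 × 1485 = 8.044 V

8.044 V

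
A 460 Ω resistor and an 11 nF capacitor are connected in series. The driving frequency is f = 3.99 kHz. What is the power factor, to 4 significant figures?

ω = 2πf = 25070 rad/s
X_C = 1/(ωC) = 3626 Ω
Z = 460.0 − j3626 Ω
|Z| = √(460.0² + 3626²) = 3655 Ω
∠Z = arctan(-3626/460.0) = -82.77°
cos φ = cos(-82.77°) = 0.1258

0.1258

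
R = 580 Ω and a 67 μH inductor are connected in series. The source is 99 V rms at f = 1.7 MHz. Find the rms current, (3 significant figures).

ω = 2πf = 1.068e+07 rad/s
X_L = ωL = 716 Ω
Z = 580 + j716 Ω
|Z| = √(580² + 716²) = 921 Ω
I = V/|Z| = 99/921 = 107 mA

107 mA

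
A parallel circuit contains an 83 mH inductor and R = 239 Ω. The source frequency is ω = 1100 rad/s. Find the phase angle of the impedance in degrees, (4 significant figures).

X_L = ωL = 91.30 Ω
Parallel: admittances add. Y = 1/R + 1/(jωL)
Y = (0.004184 − j0.01095) S
|Y| = 0.01172 S → |Z| = 1/|Y| = 85.29 Ω, ∠Z = −∠Y = 69.09°

69.09°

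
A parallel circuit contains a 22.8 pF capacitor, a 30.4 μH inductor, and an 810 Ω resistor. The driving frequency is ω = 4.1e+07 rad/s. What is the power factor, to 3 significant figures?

X_L = ωL = 1250 Ω
X_C = 1/(ωC) = 1070 Ω
Parallel: admittances add. Y = 1/R + 1/(jωL) + jωC
Y = (0.00123 + j0.000132) S
|Y| = 0.00124 S → |Z| = 1/|Y| = 805 Ω, ∠Z = −∠Y = -6.13°
cos φ = cos(-6.13°) = 0.994

0.994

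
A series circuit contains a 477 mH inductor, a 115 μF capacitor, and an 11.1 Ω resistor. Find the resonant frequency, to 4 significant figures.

ω₀ = 1/√(LC) = 1/√(0.477 × 0.000115) = 135.0 rad/s
f₀ = ω₀/(2π) = 21.49 Hz

21.49 Hz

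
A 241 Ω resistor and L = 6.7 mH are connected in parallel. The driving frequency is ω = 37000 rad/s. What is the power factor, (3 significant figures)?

X_L = ωL = 248 Ω
Parallel: admittances add. Y = 1/R + 1/(jωL)
Y = (0.00415 − j0.00403) S
|Y| = 0.00579 S → |Z| = 1/|Y| = 173 Ω, ∠Z = −∠Y = 44.2°
cos φ = cos(44.2°) = 0.717

0.717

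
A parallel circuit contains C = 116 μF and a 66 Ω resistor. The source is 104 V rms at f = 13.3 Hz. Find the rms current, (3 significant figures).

1.87 A

ω = 2πf = 83.57 rad/s
X_C = 1/(ωC) = 103 Ω
Parallel: admittances add. Y = 1/R + jωC
Y = (0.0152 + j0.00969) S
|Y| = 0.0180 S → |Z| = 1/|Y| = 55.6 Ω, ∠Z = −∠Y = -32.6°
I = V/|Z| = 104/55.6 = 1.87 A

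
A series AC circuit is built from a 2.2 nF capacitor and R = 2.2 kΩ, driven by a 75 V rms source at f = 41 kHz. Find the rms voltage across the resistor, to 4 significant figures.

ω = 2πf = 257600 rad/s
X_C = 1/(ωC) = 1764 Ω
Z = 2200 − j1764 Ω
|Z| = √(2200² + 1764²) = 2820 Ω
I = V/|Z| = 26.59 mA
V_R = I·|Z_R| = 0.02659 × 2200 = 58.51 V

58.51 V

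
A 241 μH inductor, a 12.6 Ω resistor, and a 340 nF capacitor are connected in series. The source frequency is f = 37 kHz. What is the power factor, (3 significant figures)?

0.279

ω = 2πf = 232500 rad/s
X_L = ωL = 56.0 Ω
X_C = 1/(ωC) = 12.7 Ω
Net reactance X = X_L − X_C = 43.4 Ω
Z = 12.6 + j43.4 Ω
|Z| = √(12.6² + 43.4²) = 45.2 Ω
∠Z = arctan(43.4/12.6) = 73.8°
cos φ = cos(73.8°) = 0.279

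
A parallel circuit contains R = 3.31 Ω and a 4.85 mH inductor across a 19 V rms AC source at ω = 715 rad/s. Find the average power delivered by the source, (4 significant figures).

X_L = ωL = 3.468 Ω
Parallel: admittances add. Y = 1/R + 1/(jωL)
Y = (0.3021 − j0.2884) S
|Y| = 0.4176 S → |Z| = 1/|Y| = 2.394 Ω, ∠Z = −∠Y = 43.67°
I = V/|Z| = 7.935 A
P = VI cos φ = 19 × 7.935 × cos(43.67°) = 109.1 W

109.1 W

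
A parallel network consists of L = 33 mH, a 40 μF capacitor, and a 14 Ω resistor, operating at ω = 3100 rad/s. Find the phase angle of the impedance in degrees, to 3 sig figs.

-58.0°

X_L = ωL = 102 Ω
X_C = 1/(ωC) = 8.06 Ω
Parallel: admittances add. Y = 1/R + 1/(jωL) + jωC
Y = (0.0714 + j0.114) S
|Y| = 0.135 S → |Z| = 1/|Y| = 7.42 Ω, ∠Z = −∠Y = -58.0°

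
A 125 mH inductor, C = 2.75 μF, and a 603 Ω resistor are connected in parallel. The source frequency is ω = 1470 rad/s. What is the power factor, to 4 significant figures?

0.7642

X_L = ωL = 183.8 Ω
X_C = 1/(ωC) = 247.4 Ω
Parallel: admittances add. Y = 1/R + 1/(jωL) + jωC
Y = (0.001658 − j0.001400) S
|Y| = 0.002170 S → |Z| = 1/|Y| = 460.8 Ω, ∠Z = −∠Y = 40.16°
cos φ = cos(40.16°) = 0.7642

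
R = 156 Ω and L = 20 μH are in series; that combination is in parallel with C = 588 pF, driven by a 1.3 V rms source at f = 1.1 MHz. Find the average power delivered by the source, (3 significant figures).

ω = 2πf = 6.912e+06 rad/s
X_L = ωL = 138 Ω
X_C = 1/(ωC) = 246 Ω
Branch 1 (R+jX_L): Z₁ = 156 + j138 Ω, |Z₁| = 208 Ω
Branch 2 (−jX_C): Z₂ = −j246 Ω
Parallel: Z = Z₁Z₂/(Z₁+Z₂), |Z| = 270 Ω, ∠Z = -13.8°
I = V/|Z| = 4.81 mA
P = VI cos φ = 1.3 × 0.00481 × cos(-13.8°) = 6.07 mW

6.07 mW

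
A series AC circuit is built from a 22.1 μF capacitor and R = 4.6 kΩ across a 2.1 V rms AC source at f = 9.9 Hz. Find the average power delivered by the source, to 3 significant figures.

ω = 2πf = 62.20 rad/s
X_C = 1/(ωC) = 727 Ω
Z = 4600 − j727 Ω
|Z| = √(4600² + 727²) = 4660 Ω
∠Z = arctan(-727/4600) = -8.99°
I = V/|Z| = 451 μA
P = VI cos φ = 2.1 × 0.000451 × cos(-8.99°) = 935 μW

935 μW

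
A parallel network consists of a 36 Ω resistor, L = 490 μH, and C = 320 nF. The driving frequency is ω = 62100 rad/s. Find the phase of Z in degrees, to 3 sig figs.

X_L = ωL = 30.4 Ω
X_C = 1/(ωC) = 50.3 Ω
Parallel: admittances add. Y = 1/R + 1/(jωL) + jωC
Y = (0.0278 − j0.0130) S
|Y| = 0.0307 S → |Z| = 1/|Y| = 32.6 Ω, ∠Z = −∠Y = 25.1°

25.1°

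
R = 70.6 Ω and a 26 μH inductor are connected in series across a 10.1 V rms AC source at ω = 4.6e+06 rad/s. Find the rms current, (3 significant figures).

72.7 mA

X_L = ωL = 120 Ω
Z = 70.6 + j120 Ω
|Z| = √(70.6² + 120²) = 139 Ω
I = V/|Z| = 10.1/139 = 72.7 mA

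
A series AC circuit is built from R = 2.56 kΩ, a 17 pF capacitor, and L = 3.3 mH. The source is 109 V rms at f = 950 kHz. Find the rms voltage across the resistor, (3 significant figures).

ω = 2πf = 5.969e+06 rad/s
X_L = ωL = 19700 Ω
X_C = 1/(ωC) = 9850 Ω
Net reactance X = X_L − X_C = 9840 Ω
Z = 2560 + j9840 Ω
|Z| = √(2560² + 9840²) = 10200 Ω
I = V/|Z| = 10.7 mA
V_R = I·|Z_R| = 0.0107 × 2560 = 27.4 V

27.4 V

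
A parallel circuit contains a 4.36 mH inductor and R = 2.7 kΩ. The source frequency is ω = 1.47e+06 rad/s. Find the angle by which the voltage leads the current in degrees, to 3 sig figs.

X_L = ωL = 6410 Ω
Parallel: admittances add. Y = 1/R + 1/(jωL)
Y = (0.000370 − j0.000156) S
|Y| = 0.000402 S → |Z| = 1/|Y| = 2490 Ω, ∠Z = −∠Y = 22.8°

22.8°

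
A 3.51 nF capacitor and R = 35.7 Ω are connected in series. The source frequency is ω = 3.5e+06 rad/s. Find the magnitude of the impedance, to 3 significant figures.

X_C = 1/(ωC) = 81.4 Ω
Z = 35.7 − j81.4 Ω
|Z| = √(35.7² + 81.4²) = 88.9 Ω

88.9 Ω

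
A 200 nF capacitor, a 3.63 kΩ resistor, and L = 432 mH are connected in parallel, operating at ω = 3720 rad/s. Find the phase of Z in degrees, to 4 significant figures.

X_L = ωL = 1607 Ω
X_C = 1/(ωC) = 1344 Ω
Parallel: admittances add. Y = 1/R + 1/(jωL) + jωC
Y = (0.0002755 + j0.0001217) S
|Y| = 0.0003012 S → |Z| = 1/|Y| = 3320 Ω, ∠Z = −∠Y = -23.84°

-23.84°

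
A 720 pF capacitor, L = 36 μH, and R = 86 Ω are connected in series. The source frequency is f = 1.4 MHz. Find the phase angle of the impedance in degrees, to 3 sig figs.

61.6°

ω = 2πf = 8.796e+06 rad/s
X_L = ωL = 317 Ω
X_C = 1/(ωC) = 158 Ω
Net reactance X = X_L − X_C = 159 Ω
Z = 86.0 + j159 Ω
|Z| = √(86.0² + 159²) = 181 Ω
∠Z = arctan(159/86.0) = 61.6°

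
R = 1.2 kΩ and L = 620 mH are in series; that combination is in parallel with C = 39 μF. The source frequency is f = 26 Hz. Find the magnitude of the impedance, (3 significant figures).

ω = 2πf = 163.4 rad/s
X_L = ωL = 101 Ω
X_C = 1/(ωC) = 157 Ω
Branch 1 (R+jX_L): Z₁ = 1200 + j101 Ω, |Z₁| = 1200 Ω
Branch 2 (−jX_C): Z₂ = −j157 Ω
Parallel: Z = Z₁Z₂/(Z₁+Z₂), |Z| = 157 Ω, ∠Z = -82.5°

157 Ω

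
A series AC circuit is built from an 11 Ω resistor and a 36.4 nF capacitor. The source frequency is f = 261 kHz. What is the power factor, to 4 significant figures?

ω = 2πf = 1.64e+06 rad/s
X_C = 1/(ωC) = 16.75 Ω
Z = 11.00 − j16.75 Ω
|Z| = √(11.00² + 16.75²) = 20.04 Ω
∠Z = arctan(-16.75/11.00) = -56.71°
cos φ = cos(-56.71°) = 0.5489

0.5489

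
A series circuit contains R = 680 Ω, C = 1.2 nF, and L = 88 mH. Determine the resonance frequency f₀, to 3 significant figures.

ω₀ = 1/√(LC) = 1/√(0.088 × 1.2e-09) = 97310 rad/s
f₀ = ω₀/(2π) = 15.5 kHz

15.5 kHz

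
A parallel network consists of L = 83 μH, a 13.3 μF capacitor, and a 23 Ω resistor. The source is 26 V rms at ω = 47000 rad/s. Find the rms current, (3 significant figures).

X_L = ωL = 3.90 Ω
X_C = 1/(ωC) = 1.60 Ω
Parallel: admittances add. Y = 1/R + 1/(jωL) + jωC
Y = (0.0435 + j0.369) S
|Y| = 0.371 S → |Z| = 1/|Y| = 2.69 Ω, ∠Z = −∠Y = -83.3°
I = V/|Z| = 26/2.69 = 9.65 A

9.65 A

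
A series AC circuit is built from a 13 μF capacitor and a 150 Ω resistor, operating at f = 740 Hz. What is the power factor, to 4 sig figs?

ω = 2πf = 4650 rad/s
X_C = 1/(ωC) = 16.54 Ω
Z = 150.0 − j16.54 Ω
|Z| = √(150.0² + 16.54²) = 150.9 Ω
∠Z = arctan(-16.54/150.0) = -6.294°
cos φ = cos(-6.294°) = 0.9940

0.9940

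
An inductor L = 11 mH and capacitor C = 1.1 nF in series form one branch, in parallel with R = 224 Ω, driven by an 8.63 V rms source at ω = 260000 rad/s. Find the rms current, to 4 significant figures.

X_L = ωL = 2860 Ω
X_C = 1/(ωC) = 3497 Ω
Branch 1: Z₁ = R = 224.0 Ω
Branch 2 (series LC): Z₂ = j(X_L − X_C) = −j636.5 Ω
Parallel: Z = Z₁Z₂/(Z₁+Z₂), |Z| = 211.3 Ω, ∠Z = -19.39°
I = V/|Z| = 8.63/211.3 = 40.84 mA

40.84 mA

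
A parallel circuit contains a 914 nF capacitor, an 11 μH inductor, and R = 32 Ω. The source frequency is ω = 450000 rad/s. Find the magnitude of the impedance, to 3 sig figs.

X_L = ωL = 4.95 Ω
X_C = 1/(ωC) = 2.43 Ω
Parallel: admittances add. Y = 1/R + 1/(jωL) + jωC
Y = (0.0312 + j0.209) S
|Y| = 0.212 S → |Z| = 1/|Y| = 4.73 Ω, ∠Z = −∠Y = -81.5°

4.73 Ω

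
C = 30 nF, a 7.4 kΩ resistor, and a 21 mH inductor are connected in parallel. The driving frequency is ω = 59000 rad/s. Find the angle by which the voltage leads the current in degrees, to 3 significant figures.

X_L = ωL = 1240 Ω
X_C = 1/(ωC) = 565 Ω
Parallel: admittances add. Y = 1/R + 1/(jωL) + jωC
Y = (0.000135 + j0.000963) S
|Y| = 0.000972 S → |Z| = 1/|Y| = 1030 Ω, ∠Z = −∠Y = -82.0°

-82.0°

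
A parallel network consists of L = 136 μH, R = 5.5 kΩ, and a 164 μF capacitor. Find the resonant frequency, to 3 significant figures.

ω₀ = 1/√(LC) = 1/√(0.000136 × 0.000164) = 6696 rad/s
f₀ = ω₀/(2π) = 1.07 kHz

1.07 kHz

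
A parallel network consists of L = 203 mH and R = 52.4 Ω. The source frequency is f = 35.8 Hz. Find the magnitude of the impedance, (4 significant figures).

ω = 2πf = 224.9 rad/s
X_L = ωL = 45.66 Ω
Parallel: admittances add. Y = 1/R + 1/(jωL)
Y = (0.01908 − j0.02190) S
|Y| = 0.02905 S → |Z| = 1/|Y| = 34.43 Ω, ∠Z = −∠Y = 48.93°

34.43 Ω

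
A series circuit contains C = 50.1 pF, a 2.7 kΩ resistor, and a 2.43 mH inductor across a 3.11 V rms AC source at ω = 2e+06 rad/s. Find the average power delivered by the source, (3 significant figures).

779 μW

X_L = ωL = 4860 Ω
X_C = 1/(ωC) = 9980 Ω
Net reactance X = X_L − X_C = -5120 Ω
Z = 2700 − j5120 Ω
|Z| = √(2700² + 5120²) = 5790 Ω
∠Z = arctan(-5120/2700) = -62.2°
I = V/|Z| = 537 μA
P = VI cos φ = 3.11 × 0.000537 × cos(-62.2°) = 779 μW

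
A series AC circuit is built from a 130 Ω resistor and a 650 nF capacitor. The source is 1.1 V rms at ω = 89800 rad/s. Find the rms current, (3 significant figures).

8.39 mA

X_C = 1/(ωC) = 17.1 Ω
Z = 130 − j17.1 Ω
|Z| = √(130² + 17.1²) = 131 Ω
I = V/|Z| = 1.1/131 = 8.39 mA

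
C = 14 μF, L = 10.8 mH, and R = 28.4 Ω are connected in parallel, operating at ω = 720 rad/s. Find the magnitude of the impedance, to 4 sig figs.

X_L = ωL = 7.776 Ω
X_C = 1/(ωC) = 99.21 Ω
Parallel: admittances add. Y = 1/R + 1/(jωL) + jωC
Y = (0.03521 − j0.1185) S
|Y| = 0.1236 S → |Z| = 1/|Y| = 8.088 Ω, ∠Z = −∠Y = 73.45°

8.088 Ω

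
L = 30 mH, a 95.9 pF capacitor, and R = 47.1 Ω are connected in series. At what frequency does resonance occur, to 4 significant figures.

ω₀ = 1/√(LC) = 1/√(0.03 × 9.59e-11) = 589600 rad/s
f₀ = ω₀/(2π) = 93.83 kHz

93.83 kHz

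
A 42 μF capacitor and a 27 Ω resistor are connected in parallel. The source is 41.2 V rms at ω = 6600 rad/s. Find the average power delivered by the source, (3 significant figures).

62.9 W

X_C = 1/(ωC) = 3.61 Ω
Parallel: admittances add. Y = 1/R + jωC
Y = (0.0370 + j0.277) S
|Y| = 0.280 S → |Z| = 1/|Y| = 3.58 Ω, ∠Z = −∠Y = -82.4°
I = V/|Z| = 11.5 A
P = VI cos φ = 41.2 × 11.5 × cos(-82.4°) = 62.9 W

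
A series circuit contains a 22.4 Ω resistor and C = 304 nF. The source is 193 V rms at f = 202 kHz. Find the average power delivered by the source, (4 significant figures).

1.641 kW

ω = 2πf = 1.269e+06 rad/s
X_C = 1/(ωC) = 2.592 Ω
Z = 22.40 − j2.592 Ω
|Z| = √(22.40² + 2.592²) = 22.55 Ω
∠Z = arctan(-2.592/22.40) = -6.600°
I = V/|Z| = 8.559 A
P = VI cos φ = 193 × 8.559 × cos(-6.600°) = 1.641 kW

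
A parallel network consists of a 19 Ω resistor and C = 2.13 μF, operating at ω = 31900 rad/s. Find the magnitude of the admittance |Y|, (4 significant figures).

X_C = 1/(ωC) = 14.72 Ω
Parallel: admittances add. Y = 1/R + jωC
Y = (0.05263 + j0.06795) S
|Y| = 0.08595 S → |Z| = 1/|Y| = 11.64 Ω, ∠Z = −∠Y = -52.24°

85.95 mS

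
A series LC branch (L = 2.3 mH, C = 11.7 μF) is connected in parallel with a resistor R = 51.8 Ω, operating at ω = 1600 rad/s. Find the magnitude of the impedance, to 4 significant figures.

35.88 Ω

X_L = ωL = 3.680 Ω
X_C = 1/(ωC) = 53.42 Ω
Branch 1: Z₁ = R = 51.80 Ω
Branch 2 (series LC): Z₂ = j(X_L − X_C) = −j49.74 Ω
Parallel: Z = Z₁Z₂/(Z₁+Z₂), |Z| = 35.88 Ω, ∠Z = -46.16°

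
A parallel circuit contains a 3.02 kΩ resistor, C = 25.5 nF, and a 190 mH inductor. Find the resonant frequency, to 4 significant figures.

2.287 kHz

ω₀ = 1/√(LC) = 1/√(0.19 × 2.55e-08) = 14370 rad/s
f₀ = ω₀/(2π) = 2.287 kHz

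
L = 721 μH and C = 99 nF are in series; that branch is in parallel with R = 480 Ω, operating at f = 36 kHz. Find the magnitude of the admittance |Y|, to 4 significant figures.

ω = 2πf = 226200 rad/s
X_L = ωL = 163.1 Ω
X_C = 1/(ωC) = 44.66 Ω
Branch 1: Z₁ = R = 480.0 Ω
Branch 2 (series LC): Z₂ = j(X_L − X_C) = j118.4 Ω
Parallel: Z = Z₁Z₂/(Z₁+Z₂), |Z| = 115.0 Ω, ∠Z = 76.14°
|Y| = 1/|Z| = 8.697 mS

8.697 mS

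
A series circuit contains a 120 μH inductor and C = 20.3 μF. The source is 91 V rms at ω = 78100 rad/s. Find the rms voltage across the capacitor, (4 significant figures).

X_L = ωL = 9.372 Ω
X_C = 1/(ωC) = 0.6307 Ω
Net reactance X = X_L − X_C = 8.741 Ω
Z = j8.741 Ω
|Z| = √(0² + 8.741²) = 8.741 Ω
I = V/|Z| = 10.41 A
V_C = I·|Z_C| = 10.41 × 0.6307 = 6.566 V

6.566 V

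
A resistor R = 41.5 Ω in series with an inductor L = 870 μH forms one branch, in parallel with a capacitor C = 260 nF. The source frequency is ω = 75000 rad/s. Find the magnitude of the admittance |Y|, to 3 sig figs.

11.0 mS

X_L = ωL = 65.2 Ω
X_C = 1/(ωC) = 51.3 Ω
Branch 1 (R+jX_L): Z₁ = 41.5 + j65.2 Ω, |Z₁| = 77.3 Ω
Branch 2 (−jX_C): Z₂ = −j51.3 Ω
Parallel: Z = Z₁Z₂/(Z₁+Z₂), |Z| = 90.6 Ω, ∠Z = -51.1°
|Y| = 1/|Z| = 11.0 mS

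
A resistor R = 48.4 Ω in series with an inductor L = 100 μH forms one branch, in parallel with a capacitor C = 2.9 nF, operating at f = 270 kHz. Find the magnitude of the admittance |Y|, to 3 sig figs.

ω = 2πf = 1.696e+06 rad/s
X_L = ωL = 170 Ω
X_C = 1/(ωC) = 203 Ω
Branch 1 (R+jX_L): Z₁ = 48.4 + j170 Ω, |Z₁| = 176 Ω
Branch 2 (−jX_C): Z₂ = −j203 Ω
Parallel: Z = Z₁Z₂/(Z₁+Z₂), |Z| = 609 Ω, ∠Z = 18.9°
|Y| = 1/|Z| = 1.64 mS

1.64 mS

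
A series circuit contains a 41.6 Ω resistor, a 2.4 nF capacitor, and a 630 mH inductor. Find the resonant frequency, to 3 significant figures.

4.09 kHz

ω₀ = 1/√(LC) = 1/√(0.63 × 2.4e-09) = 25720 rad/s
f₀ = ω₀/(2π) = 4.09 kHz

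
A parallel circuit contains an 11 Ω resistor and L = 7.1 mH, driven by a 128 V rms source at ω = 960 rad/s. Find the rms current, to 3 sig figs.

X_L = ωL = 6.82 Ω
Parallel: admittances add. Y = 1/R + 1/(jωL)
Y = (0.0909 − j0.147) S
|Y| = 0.173 S → |Z| = 1/|Y| = 5.79 Ω, ∠Z = −∠Y = 58.2°
I = V/|Z| = 128/5.79 = 22.1 A

22.1 A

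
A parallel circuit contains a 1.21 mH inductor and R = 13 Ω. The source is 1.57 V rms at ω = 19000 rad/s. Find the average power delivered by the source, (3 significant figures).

190 mW

X_L = ωL = 23.0 Ω
Parallel: admittances add. Y = 1/R + 1/(jωL)
Y = (0.0769 − j0.0435) S
|Y| = 0.0884 S → |Z| = 1/|Y| = 11.3 Ω, ∠Z = −∠Y = 29.5°
I = V/|Z| = 139 mA
P = VI cos φ = 1.57 × 0.139 × cos(29.5°) = 190 mW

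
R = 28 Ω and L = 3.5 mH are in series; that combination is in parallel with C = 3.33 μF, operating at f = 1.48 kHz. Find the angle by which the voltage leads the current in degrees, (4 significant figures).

ω = 2πf = 9299 rad/s
X_L = ωL = 32.55 Ω
X_C = 1/(ωC) = 32.29 Ω
Branch 1 (R+jX_L): Z₁ = 28.00 + j32.55 Ω, |Z₁| = 42.93 Ω
Branch 2 (−jX_C): Z₂ = −j32.29 Ω
Parallel: Z = Z₁Z₂/(Z₁+Z₂), |Z| = 49.51 Ω, ∠Z = -41.22°

-41.22°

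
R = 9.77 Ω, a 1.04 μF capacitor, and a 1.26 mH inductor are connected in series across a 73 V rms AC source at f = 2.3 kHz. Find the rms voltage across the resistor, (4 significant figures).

14.47 V

ω = 2πf = 14450 rad/s
X_L = ωL = 18.21 Ω
X_C = 1/(ωC) = 66.54 Ω
Net reactance X = X_L − X_C = -48.33 Ω
Z = 9.770 − j48.33 Ω
|Z| = √(9.770² + 48.33²) = 49.31 Ω
I = V/|Z| = 1.481 A
V_R = I·|Z_R| = 1.481 × 9.770 = 14.47 V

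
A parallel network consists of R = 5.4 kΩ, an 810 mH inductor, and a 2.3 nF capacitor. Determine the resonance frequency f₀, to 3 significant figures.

ω₀ = 1/√(LC) = 1/√(0.81 × 2.3e-09) = 23170 rad/s
f₀ = ω₀/(2π) = 3.69 kHz

3.69 kHz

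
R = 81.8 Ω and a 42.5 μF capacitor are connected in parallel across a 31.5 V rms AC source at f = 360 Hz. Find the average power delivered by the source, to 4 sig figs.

12.13 W

ω = 2πf = 2262 rad/s
X_C = 1/(ωC) = 10.40 Ω
Parallel: admittances add. Y = 1/R + jωC
Y = (0.01222 + j0.09613) S
|Y| = 0.09691 S → |Z| = 1/|Y| = 10.32 Ω, ∠Z = −∠Y = -82.75°
I = V/|Z| = 3.053 A
P = VI cos φ = 31.5 × 3.053 × cos(-82.75°) = 12.13 W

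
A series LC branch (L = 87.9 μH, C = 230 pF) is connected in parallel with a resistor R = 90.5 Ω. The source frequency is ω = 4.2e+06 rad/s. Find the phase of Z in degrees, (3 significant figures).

X_L = ωL = 369 Ω
X_C = 1/(ωC) = 1040 Ω
Branch 1: Z₁ = R = 90.5 Ω
Branch 2 (series LC): Z₂ = j(X_L − X_C) = −j666 Ω
Parallel: Z = Z₁Z₂/(Z₁+Z₂), |Z| = 89.7 Ω, ∠Z = -7.74°

-7.74°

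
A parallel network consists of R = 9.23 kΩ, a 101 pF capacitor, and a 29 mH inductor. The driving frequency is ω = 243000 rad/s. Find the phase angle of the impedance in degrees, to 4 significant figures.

X_L = ωL = 7047 Ω
X_C = 1/(ωC) = 40740 Ω
Parallel: admittances add. Y = 1/R + 1/(jωL) + jωC
Y = (0.0001083 − j0.0001174) S
|Y| = 0.0001597 S → |Z| = 1/|Y| = 6261 Ω, ∠Z = −∠Y = 47.29°

47.29°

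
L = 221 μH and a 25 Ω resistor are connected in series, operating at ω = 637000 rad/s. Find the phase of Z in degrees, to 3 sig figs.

X_L = ωL = 141 Ω
Z = 25.0 + j141 Ω
|Z| = √(25.0² + 141²) = 143 Ω
∠Z = arctan(141/25.0) = 79.9°

79.9°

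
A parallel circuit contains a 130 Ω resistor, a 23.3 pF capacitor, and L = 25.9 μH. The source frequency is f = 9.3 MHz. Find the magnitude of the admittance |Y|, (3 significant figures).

7.72 mS

ω = 2πf = 5.843e+07 rad/s
X_L = ωL = 1510 Ω
X_C = 1/(ωC) = 734 Ω
Parallel: admittances add. Y = 1/R + 1/(jωL) + jωC
Y = (0.00769 + j0.000701) S
|Y| = 0.00772 S → |Z| = 1/|Y| = 129 Ω, ∠Z = −∠Y = -5.21°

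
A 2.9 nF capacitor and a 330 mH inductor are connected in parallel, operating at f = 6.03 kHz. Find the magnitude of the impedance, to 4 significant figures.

ω = 2πf = 37890 rad/s
X_L = ωL = 12500 Ω
X_C = 1/(ωC) = 9101 Ω
Parallel: admittances add. Y = 1/(jωL) + jωC
Y = (0 + j2.989e-05) S
|Y| = 2.989e-05 S → |Z| = 1/|Y| = 33450 Ω, ∠Z = −∠Y = -90.00°

33450 Ω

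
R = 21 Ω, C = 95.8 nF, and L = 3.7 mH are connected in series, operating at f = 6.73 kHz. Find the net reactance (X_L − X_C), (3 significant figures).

-90.4 Ω

ω = 2πf = 42290 rad/s
X_L = ωL = 156 Ω
X_C = 1/(ωC) = 247 Ω
X = 156 − 247 = -90.4 Ω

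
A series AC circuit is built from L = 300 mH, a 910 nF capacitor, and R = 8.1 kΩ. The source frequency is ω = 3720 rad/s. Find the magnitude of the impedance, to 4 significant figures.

X_L = ωL = 1116 Ω
X_C = 1/(ωC) = 295.4 Ω
Net reactance X = X_L − X_C = 820.6 Ω
Z = 8100 + j820.6 Ω
|Z| = √(8100² + 820.6²) = 8141 Ω

8141 Ω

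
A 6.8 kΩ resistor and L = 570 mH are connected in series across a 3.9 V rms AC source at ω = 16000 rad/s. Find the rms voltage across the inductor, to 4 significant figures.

X_L = ωL = 9120 Ω
Z = 6800 + j9120 Ω
|Z| = √(6800² + 9120²) = 11380 Ω
I = V/|Z| = 342.8 μA
V_L = I·|Z_L| = 0.0003428 × 9120 = 3.127 V

3.127 V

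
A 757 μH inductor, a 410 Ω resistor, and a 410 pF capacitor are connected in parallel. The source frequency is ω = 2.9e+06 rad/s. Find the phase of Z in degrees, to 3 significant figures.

X_L = ωL = 2200 Ω
X_C = 1/(ωC) = 841 Ω
Parallel: admittances add. Y = 1/R + 1/(jωL) + jωC
Y = (0.00244 + j0.000733) S
|Y| = 0.00255 S → |Z| = 1/|Y| = 393 Ω, ∠Z = −∠Y = -16.7°

-16.7°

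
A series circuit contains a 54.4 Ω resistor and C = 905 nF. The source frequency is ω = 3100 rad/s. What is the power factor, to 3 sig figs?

X_C = 1/(ωC) = 356 Ω
Z = 54.4 − j356 Ω
|Z| = √(54.4² + 356²) = 361 Ω
∠Z = arctan(-356/54.4) = -81.3°
cos φ = cos(-81.3°) = 0.151

0.151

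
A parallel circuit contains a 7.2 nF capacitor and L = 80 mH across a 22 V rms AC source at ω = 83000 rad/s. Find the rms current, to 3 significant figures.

X_L = ωL = 6640 Ω
X_C = 1/(ωC) = 1670 Ω
Parallel: admittances add. Y = 1/(jωL) + jωC
Y = (0 + j0.000447) S
|Y| = 0.000447 S → |Z| = 1/|Y| = 2240 Ω, ∠Z = −∠Y = -90.0°
I = V/|Z| = 22/2240 = 9.83 mA

9.83 mA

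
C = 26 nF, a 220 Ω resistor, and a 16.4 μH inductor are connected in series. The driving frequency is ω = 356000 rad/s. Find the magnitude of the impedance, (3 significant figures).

X_L = ωL = 5.84 Ω
X_C = 1/(ωC) = 108 Ω
Net reactance X = X_L − X_C = -102 Ω
Z = 220 − j102 Ω
|Z| = √(220² + 102²) = 243 Ω

243 Ω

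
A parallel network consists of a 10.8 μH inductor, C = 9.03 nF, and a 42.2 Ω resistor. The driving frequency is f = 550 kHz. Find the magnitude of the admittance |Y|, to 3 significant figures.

24.1 mS

ω = 2πf = 3.456e+06 rad/s
X_L = ωL = 37.3 Ω
X_C = 1/(ωC) = 32.0 Ω
Parallel: admittances add. Y = 1/R + 1/(jωL) + jωC
Y = (0.0237 + j0.00441) S
|Y| = 0.0241 S → |Z| = 1/|Y| = 41.5 Ω, ∠Z = −∠Y = -10.5°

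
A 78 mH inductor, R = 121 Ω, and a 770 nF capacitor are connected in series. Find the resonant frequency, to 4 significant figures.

649.4 Hz

ω₀ = 1/√(LC) = 1/√(0.078 × 7.7e-07) = 4080 rad/s
f₀ = ω₀/(2π) = 649.4 Hz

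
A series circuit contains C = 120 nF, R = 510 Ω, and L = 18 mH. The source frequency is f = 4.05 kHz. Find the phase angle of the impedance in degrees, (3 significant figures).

14.4°

ω = 2πf = 25450 rad/s
X_L = ωL = 458 Ω
X_C = 1/(ωC) = 327 Ω
Net reactance X = X_L − X_C = 131 Ω
Z = 510 + j131 Ω
|Z| = √(510² + 131²) = 526 Ω
∠Z = arctan(131/510) = 14.4°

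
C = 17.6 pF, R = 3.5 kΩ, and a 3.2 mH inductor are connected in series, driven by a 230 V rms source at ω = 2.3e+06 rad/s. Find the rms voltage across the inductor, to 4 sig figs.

95.68 V

X_L = ωL = 7360 Ω
X_C = 1/(ωC) = 24700 Ω
Net reactance X = X_L − X_C = -17340 Ω
Z = 3500 − j17340 Ω
|Z| = √(3500² + 17340²) = 17690 Ω
I = V/|Z| = 13.00 mA
V_L = I·|Z_L| = 0.01300 × 7360 = 95.68 V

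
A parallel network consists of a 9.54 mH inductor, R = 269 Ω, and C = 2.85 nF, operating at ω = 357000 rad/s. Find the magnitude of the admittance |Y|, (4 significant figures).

X_L = ωL = 3406 Ω
X_C = 1/(ωC) = 982.8 Ω
Parallel: admittances add. Y = 1/R + 1/(jωL) + jωC
Y = (0.003717 + j0.0007238) S
|Y| = 0.003787 S → |Z| = 1/|Y| = 264.0 Ω, ∠Z = −∠Y = -11.02°

3.787 mS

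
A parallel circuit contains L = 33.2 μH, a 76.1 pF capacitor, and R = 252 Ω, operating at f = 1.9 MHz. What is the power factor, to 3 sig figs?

ω = 2πf = 1.194e+07 rad/s
X_L = ωL = 396 Ω
X_C = 1/(ωC) = 1100 Ω
Parallel: admittances add. Y = 1/R + 1/(jωL) + jωC
Y = (0.00397 − j0.00161) S
|Y| = 0.00428 S → |Z| = 1/|Y| = 233 Ω, ∠Z = −∠Y = 22.1°
cos φ = cos(22.1°) = 0.926

0.926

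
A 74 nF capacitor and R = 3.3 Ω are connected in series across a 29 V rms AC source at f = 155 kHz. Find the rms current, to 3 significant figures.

2.03 A

ω = 2πf = 973900 rad/s
X_C = 1/(ωC) = 13.9 Ω
Z = 3.30 − j13.9 Ω
|Z| = √(3.30² + 13.9²) = 14.3 Ω
I = V/|Z| = 29/14.3 = 2.03 A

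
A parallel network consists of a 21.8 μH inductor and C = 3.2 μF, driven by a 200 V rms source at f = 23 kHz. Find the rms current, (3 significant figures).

ω = 2πf = 144500 rad/s
X_L = ωL = 3.15 Ω
X_C = 1/(ωC) = 2.16 Ω
Parallel: admittances add. Y = 1/(jωL) + jωC
Y = (0 + j0.145) S
|Y| = 0.145 S → |Z| = 1/|Y| = 6.90 Ω, ∠Z = −∠Y = -90.0°
I = V/|Z| = 200/6.90 = 29.0 A

29.0 A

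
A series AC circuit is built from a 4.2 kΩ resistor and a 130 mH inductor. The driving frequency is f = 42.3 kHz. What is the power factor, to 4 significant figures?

ω = 2πf = 265800 rad/s
X_L = ωL = 34550 Ω
Z = 4200 + j34550 Ω
|Z| = √(4200² + 34550²) = 34810 Ω
∠Z = arctan(34550/4200) = 83.07°
cos φ = cos(83.07°) = 0.1207

0.1207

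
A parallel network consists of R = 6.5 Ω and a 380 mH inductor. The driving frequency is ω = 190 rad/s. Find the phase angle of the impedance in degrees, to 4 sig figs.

X_L = ωL = 72.20 Ω
Parallel: admittances add. Y = 1/R + 1/(jωL)
Y = (0.1538 − j0.01385) S
|Y| = 0.1545 S → |Z| = 1/|Y| = 6.474 Ω, ∠Z = −∠Y = 5.144°

5.144°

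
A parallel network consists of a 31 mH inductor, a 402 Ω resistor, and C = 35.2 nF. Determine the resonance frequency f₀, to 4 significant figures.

ω₀ = 1/√(LC) = 1/√(0.031 × 3.52e-08) = 30270 rad/s
f₀ = ω₀/(2π) = 4.818 kHz

4.818 kHz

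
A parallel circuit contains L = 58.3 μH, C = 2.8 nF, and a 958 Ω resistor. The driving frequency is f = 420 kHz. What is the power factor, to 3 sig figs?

0.761

ω = 2πf = 2.639e+06 rad/s
X_L = ωL = 154 Ω
X_C = 1/(ωC) = 135 Ω
Parallel: admittances add. Y = 1/R + 1/(jωL) + jωC
Y = (0.00104 + j0.000889) S
|Y| = 0.00137 S → |Z| = 1/|Y| = 729 Ω, ∠Z = −∠Y = -40.4°
cos φ = cos(-40.4°) = 0.761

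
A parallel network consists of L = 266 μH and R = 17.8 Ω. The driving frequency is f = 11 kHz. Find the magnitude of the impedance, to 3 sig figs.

ω = 2πf = 69120 rad/s
X_L = ωL = 18.4 Ω
Parallel: admittances add. Y = 1/R + 1/(jωL)
Y = (0.0562 − j0.0544) S
|Y| = 0.0782 S → |Z| = 1/|Y| = 12.8 Ω, ∠Z = −∠Y = 44.1°

12.8 Ω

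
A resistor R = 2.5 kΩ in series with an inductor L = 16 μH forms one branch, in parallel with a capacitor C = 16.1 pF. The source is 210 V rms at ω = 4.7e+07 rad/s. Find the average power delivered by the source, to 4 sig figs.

X_L = ωL = 752.0 Ω
X_C = 1/(ωC) = 1322 Ω
Branch 1 (R+jX_L): Z₁ = 2500 + j752.0 Ω, |Z₁| = 2611 Ω
Branch 2 (−jX_C): Z₂ = −j1322 Ω
Parallel: Z = Z₁Z₂/(Z₁+Z₂), |Z| = 1346 Ω, ∠Z = -60.43°
I = V/|Z| = 156.1 mA
P = VI cos φ = 210 × 0.1561 × cos(-60.43°) = 16.18 W

16.18 W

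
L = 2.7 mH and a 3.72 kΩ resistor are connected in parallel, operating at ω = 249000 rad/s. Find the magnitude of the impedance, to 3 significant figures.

X_L = ωL = 672 Ω
Parallel: admittances add. Y = 1/R + 1/(jωL)
Y = (0.000269 − j0.00149) S
|Y| = 0.00151 S → |Z| = 1/|Y| = 662 Ω, ∠Z = −∠Y = 79.8°

662 Ω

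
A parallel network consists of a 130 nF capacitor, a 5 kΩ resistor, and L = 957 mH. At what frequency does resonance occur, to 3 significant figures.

451 Hz

ω₀ = 1/√(LC) = 1/√(0.957 × 1.3e-07) = 2835 rad/s
f₀ = ω₀/(2π) = 451 Hz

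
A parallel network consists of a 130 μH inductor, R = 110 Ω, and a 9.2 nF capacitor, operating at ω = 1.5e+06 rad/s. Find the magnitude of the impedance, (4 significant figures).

79.59 Ω

X_L = ωL = 195.0 Ω
X_C = 1/(ωC) = 72.46 Ω
Parallel: admittances add. Y = 1/R + 1/(jωL) + jωC
Y = (0.009091 + j0.008672) S
|Y| = 0.01256 S → |Z| = 1/|Y| = 79.59 Ω, ∠Z = −∠Y = -43.65°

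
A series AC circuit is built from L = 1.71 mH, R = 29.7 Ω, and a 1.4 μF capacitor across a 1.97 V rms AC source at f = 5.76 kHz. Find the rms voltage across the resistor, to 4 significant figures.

1.135 V

ω = 2πf = 36190 rad/s
X_L = ωL = 61.89 Ω
X_C = 1/(ωC) = 19.74 Ω
Net reactance X = X_L − X_C = 42.15 Ω
Z = 29.70 + j42.15 Ω
|Z| = √(29.70² + 42.15²) = 51.56 Ω
I = V/|Z| = 38.21 mA
V_R = I·|Z_R| = 0.03821 × 29.70 = 1.135 V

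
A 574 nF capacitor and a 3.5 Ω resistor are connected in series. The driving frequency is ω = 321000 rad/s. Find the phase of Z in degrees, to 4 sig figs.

-57.18°

X_C = 1/(ωC) = 5.427 Ω
Z = 3.500 − j5.427 Ω
|Z| = √(3.500² + 5.427²) = 6.458 Ω
∠Z = arctan(-5.427/3.500) = -57.18°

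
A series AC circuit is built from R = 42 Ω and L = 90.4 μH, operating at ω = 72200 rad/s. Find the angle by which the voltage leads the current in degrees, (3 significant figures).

X_L = ωL = 6.53 Ω
Z = 42.0 + j6.53 Ω
|Z| = √(42.0² + 6.53²) = 42.5 Ω
∠Z = arctan(6.53/42.0) = 8.83°

8.83°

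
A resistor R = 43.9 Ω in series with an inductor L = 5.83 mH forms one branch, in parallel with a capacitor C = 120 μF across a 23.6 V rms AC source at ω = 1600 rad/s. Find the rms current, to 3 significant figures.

4.45 A

X_L = ωL = 9.33 Ω
X_C = 1/(ωC) = 5.21 Ω
Branch 1 (R+jX_L): Z₁ = 43.9 + j9.33 Ω, |Z₁| = 44.9 Ω
Branch 2 (−jX_C): Z₂ = −j5.21 Ω
Parallel: Z = Z₁Z₂/(Z₁+Z₂), |Z| = 5.30 Ω, ∠Z = -83.4°
I = V/|Z| = 23.6/5.30 = 4.45 A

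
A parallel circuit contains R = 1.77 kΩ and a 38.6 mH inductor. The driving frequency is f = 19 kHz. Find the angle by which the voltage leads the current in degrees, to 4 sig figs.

ω = 2πf = 119400 rad/s
X_L = ωL = 4608 Ω
Parallel: admittances add. Y = 1/R + 1/(jωL)
Y = (0.0005650 − j0.0002170) S
|Y| = 0.0006052 S → |Z| = 1/|Y| = 1652 Ω, ∠Z = −∠Y = 21.01°

21.01°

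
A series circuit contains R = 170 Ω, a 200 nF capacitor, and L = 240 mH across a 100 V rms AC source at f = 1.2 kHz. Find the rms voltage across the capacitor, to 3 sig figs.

57.2 V

ω = 2πf = 7540 rad/s
X_L = ωL = 1810 Ω
X_C = 1/(ωC) = 663 Ω
Net reactance X = X_L − X_C = 1150 Ω
Z = 170 + j1150 Ω
|Z| = √(170² + 1150²) = 1160 Ω
I = V/|Z| = 86.3 mA
V_C = I·|Z_C| = 0.0863 × 663 = 57.2 V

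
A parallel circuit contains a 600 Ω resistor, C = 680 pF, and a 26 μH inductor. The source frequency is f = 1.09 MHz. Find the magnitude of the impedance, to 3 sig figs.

ω = 2πf = 6.849e+06 rad/s
X_L = ωL = 178 Ω
X_C = 1/(ωC) = 215 Ω
Parallel: admittances add. Y = 1/R + 1/(jωL) + jωC
Y = (0.00167 − j0.000959) S
|Y| = 0.00192 S → |Z| = 1/|Y| = 520 Ω, ∠Z = −∠Y = 29.9°

520 Ω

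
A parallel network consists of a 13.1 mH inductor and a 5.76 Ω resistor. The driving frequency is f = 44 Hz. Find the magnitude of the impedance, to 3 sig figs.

ω = 2πf = 276.5 rad/s
X_L = ωL = 3.62 Ω
Parallel: admittances add. Y = 1/R + 1/(jωL)
Y = (0.174 − j0.276) S
|Y| = 0.326 S → |Z| = 1/|Y| = 3.07 Ω, ∠Z = −∠Y = 57.8°

3.07 Ω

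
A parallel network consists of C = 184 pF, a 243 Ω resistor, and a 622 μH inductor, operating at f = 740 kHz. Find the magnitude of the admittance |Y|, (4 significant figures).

ω = 2πf = 4.65e+06 rad/s
X_L = ωL = 2892 Ω
X_C = 1/(ωC) = 1169 Ω
Parallel: admittances add. Y = 1/R + 1/(jωL) + jωC
Y = (0.004115 + j0.0005097) S
|Y| = 0.004147 S → |Z| = 1/|Y| = 241.2 Ω, ∠Z = −∠Y = -7.061°

4.147 mS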